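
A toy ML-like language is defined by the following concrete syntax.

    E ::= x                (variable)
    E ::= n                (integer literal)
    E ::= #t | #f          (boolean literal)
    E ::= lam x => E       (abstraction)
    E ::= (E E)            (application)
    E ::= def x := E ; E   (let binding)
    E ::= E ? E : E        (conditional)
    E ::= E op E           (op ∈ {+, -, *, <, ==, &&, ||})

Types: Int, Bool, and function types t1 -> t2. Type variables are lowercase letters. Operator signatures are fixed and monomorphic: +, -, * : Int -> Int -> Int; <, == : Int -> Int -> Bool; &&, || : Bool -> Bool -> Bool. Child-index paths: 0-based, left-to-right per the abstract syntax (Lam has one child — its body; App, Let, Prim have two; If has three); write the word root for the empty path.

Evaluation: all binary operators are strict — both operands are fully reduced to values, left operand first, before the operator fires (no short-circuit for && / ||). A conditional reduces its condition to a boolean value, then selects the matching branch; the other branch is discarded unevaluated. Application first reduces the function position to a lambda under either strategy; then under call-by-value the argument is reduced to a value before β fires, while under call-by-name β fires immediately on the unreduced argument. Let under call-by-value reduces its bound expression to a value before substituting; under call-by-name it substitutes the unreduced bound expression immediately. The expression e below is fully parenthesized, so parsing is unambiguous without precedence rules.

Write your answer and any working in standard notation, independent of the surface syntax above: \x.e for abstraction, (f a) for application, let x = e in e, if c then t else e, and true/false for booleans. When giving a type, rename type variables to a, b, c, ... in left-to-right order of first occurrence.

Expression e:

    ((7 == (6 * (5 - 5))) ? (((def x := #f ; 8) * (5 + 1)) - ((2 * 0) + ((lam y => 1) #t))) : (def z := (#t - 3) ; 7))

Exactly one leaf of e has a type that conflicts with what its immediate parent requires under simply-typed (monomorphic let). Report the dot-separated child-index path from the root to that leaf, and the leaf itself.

Trace:
  unify Int ~ Int
  unify Int ~ Int
  unify Int ~ Int
  unify Int ~ Int
  unify Int ~ Int
  unify Int ~ Int
  unify Bool ~ Bool
let x : Bool
  unify Int ~ Int
  unify Int ~ Int
  unify Int ~ Int
  unify Int ~ Int
  unify Int ~ Int
  unify Int ~ Int
  unify Int ~ Int
  unify Int ~ Int
\y._ : a -> Int
  unify a -> Int ~ Bool -> b
  unify a ~ Bool
  unify Int ~ b
_ _ : Int
  unify Int ~ Int
  unify Int ~ Int
  unify Bool ~ Int
  FAIL: mismatch Bool ~ Int

Answer: 2.0.0 : true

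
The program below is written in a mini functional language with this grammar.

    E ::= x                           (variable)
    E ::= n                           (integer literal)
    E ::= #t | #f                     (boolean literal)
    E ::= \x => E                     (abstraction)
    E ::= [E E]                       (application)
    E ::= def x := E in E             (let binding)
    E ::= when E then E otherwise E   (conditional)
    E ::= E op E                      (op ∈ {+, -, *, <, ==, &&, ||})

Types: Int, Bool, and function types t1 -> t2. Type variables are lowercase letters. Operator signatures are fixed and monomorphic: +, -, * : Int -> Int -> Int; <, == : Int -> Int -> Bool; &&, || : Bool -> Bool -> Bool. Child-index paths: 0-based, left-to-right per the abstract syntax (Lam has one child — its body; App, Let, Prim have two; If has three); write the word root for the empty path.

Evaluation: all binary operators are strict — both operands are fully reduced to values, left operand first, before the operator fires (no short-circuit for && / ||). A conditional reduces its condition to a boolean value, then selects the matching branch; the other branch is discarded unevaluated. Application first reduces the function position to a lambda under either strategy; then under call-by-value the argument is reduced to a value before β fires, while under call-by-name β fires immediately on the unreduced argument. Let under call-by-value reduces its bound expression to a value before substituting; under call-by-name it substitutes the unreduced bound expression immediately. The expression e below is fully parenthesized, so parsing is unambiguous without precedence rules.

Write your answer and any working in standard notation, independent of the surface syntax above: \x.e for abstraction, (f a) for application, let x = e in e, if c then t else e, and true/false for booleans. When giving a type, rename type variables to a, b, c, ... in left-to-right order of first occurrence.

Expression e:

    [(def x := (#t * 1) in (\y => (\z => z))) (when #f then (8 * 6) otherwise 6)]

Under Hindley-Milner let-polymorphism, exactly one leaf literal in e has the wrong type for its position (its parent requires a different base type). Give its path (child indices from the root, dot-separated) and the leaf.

Answer: 0.0.0 : true

Derivation:
  unify Bool ~ Int
  FAIL: mismatch Bool ~ Int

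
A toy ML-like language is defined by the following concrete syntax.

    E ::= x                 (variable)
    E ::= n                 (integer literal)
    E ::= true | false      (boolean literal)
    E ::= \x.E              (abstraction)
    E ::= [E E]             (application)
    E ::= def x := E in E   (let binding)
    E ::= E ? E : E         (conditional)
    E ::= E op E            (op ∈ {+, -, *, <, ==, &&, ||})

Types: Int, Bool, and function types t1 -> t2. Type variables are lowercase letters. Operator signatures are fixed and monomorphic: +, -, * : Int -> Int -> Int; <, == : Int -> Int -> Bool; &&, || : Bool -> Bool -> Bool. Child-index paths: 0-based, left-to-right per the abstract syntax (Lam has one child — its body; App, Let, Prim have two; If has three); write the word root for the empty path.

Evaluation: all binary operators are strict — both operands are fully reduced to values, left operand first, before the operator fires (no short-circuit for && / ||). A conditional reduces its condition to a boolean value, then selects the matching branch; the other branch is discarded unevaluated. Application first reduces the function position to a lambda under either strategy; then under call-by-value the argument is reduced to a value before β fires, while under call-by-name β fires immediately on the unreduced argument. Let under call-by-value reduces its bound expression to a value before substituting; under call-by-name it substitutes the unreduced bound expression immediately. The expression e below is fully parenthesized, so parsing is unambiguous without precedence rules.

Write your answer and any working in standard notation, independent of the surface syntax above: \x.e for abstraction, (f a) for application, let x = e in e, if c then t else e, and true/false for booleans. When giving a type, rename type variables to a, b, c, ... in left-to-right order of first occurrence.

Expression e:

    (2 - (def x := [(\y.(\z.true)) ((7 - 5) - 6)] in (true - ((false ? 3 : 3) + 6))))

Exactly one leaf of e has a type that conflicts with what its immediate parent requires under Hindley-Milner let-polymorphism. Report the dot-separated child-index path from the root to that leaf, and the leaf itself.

Answer: 1.1.0 : true

Derivation:
  unify Int ~ Int
\z._ : b -> Bool
\y._ : a -> b -> Bool
  unify Int ~ Int
  unify Int ~ Int
  unify Int ~ Int
  unify Int ~ Int
  unify a -> b -> Bool ~ Int -> c
  unify a ~ Int
  unify b -> Bool ~ c
_ _ : b -> Bool
let x : forall. b -> Bool
  unify Bool ~ Int
  FAIL: mismatch Bool ~ Int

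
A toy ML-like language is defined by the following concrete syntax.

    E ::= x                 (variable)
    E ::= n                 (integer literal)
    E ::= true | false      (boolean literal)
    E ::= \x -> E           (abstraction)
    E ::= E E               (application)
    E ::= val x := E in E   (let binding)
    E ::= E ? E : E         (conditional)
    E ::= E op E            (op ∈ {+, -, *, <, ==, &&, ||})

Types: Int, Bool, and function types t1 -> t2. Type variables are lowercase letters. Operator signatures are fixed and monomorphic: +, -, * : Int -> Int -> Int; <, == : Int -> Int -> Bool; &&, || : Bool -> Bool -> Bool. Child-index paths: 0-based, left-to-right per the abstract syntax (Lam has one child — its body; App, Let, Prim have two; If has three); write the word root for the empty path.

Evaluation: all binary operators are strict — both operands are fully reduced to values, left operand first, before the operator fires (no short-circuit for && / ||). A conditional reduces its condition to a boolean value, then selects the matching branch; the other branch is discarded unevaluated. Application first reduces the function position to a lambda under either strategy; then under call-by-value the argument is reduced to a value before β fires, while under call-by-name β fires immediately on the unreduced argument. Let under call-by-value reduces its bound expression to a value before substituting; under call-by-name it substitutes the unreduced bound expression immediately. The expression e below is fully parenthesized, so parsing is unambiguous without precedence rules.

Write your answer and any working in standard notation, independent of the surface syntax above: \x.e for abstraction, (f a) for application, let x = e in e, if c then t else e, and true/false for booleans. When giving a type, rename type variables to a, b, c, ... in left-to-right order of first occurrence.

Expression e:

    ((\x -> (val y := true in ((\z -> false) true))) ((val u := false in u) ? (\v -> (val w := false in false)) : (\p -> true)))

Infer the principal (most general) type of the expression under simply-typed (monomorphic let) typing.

Answer: Bool

Derivation:
let y : Bool
\z._ : b -> Bool
  unify b -> Bool ~ Bool -> c
  unify b ~ Bool
  unify Bool ~ c
_ _ : Bool
\x._ : a -> Bool
let u : Bool
u : Bool
  unify Bool ~ Bool
let w : Bool
\v._ : d -> Bool
\p._ : e -> Bool
  unify d -> Bool ~ e -> Bool
  unify d ~ e
  unify Bool ~ Bool
  unify a -> Bool ~ (e -> Bool) -> f
  unify a ~ e -> Bool
  unify Bool ~ f
_ _ : Bool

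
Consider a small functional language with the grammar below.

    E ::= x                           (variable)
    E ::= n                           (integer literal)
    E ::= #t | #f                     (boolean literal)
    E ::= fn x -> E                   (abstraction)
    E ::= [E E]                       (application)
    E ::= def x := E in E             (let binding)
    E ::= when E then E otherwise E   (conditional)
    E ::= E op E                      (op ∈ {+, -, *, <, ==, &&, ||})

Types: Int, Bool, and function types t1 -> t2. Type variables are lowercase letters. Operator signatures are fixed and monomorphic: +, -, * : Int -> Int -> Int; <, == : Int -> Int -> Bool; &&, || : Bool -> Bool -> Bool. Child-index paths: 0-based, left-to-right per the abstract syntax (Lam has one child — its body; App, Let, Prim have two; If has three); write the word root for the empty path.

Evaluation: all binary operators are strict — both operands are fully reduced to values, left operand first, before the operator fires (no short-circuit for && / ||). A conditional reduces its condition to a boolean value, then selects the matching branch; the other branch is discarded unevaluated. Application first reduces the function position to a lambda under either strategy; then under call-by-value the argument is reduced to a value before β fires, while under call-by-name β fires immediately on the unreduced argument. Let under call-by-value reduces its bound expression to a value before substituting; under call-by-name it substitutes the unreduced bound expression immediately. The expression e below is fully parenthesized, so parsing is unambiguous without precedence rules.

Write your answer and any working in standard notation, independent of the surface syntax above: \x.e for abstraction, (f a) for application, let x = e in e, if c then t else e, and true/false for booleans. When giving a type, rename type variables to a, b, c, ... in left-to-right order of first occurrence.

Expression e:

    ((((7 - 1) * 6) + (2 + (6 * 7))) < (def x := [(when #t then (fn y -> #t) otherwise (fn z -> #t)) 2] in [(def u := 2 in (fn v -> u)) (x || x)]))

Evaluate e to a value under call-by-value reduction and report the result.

Trace:
step 0: ((((7 - 1) * 6) + (2 + (6 * 7))) < (let x = ((if true then (\y.true) else (\z.true)) 2) in ((let u = 2 in (\v.u)) (x || x))))
step 1: [delta@0.0.0] (((6 * 6) + (2 + (6 * 7))) < (let x = ((if true then (\y.true) else (\z.true)) 2) in ((let u = 2 in (\v.u)) (x || x))))
step 2: [delta@0.0] ((36 + (2 + (6 * 7))) < (let x = ((if true then (\y.true) else (\z.true)) 2) in ((let u = 2 in (\v.u)) (x || x))))
step 3: [delta@0.1.1] ((36 + (2 + 42)) < (let x = ((if true then (\y.true) else (\z.true)) 2) in ((let u = 2 in (\v.u)) (x || x))))
step 4: [delta@0.1] ((36 + 44) < (let x = ((if true then (\y.true) else (\z.true)) 2) in ((let u = 2 in (\v.u)) (x || x))))
step 5: [delta@0] (80 < (let x = ((if true then (\y.true) else (\z.true)) 2) in ((let u = 2 in (\v.u)) (x || x))))
step 6: [if@1.0.0] (80 < (let x = ((\y.true) 2) in ((let u = 2 in (\v.u)) (x || x))))
step 7: [beta@1.0] (80 < (let x = true in ((let u = 2 in (\v.u)) (x || x))))
step 8: [let@1] (80 < ((let u = 2 in (\v.u)) (true || true)))
step 9: [let@1.0] (80 < ((\v.2) (true || true)))
step 10: [delta@1.1] (80 < ((\v.2) true))
step 11: [beta@1] (80 < 2)
step 12: [delta@root] false

Answer: false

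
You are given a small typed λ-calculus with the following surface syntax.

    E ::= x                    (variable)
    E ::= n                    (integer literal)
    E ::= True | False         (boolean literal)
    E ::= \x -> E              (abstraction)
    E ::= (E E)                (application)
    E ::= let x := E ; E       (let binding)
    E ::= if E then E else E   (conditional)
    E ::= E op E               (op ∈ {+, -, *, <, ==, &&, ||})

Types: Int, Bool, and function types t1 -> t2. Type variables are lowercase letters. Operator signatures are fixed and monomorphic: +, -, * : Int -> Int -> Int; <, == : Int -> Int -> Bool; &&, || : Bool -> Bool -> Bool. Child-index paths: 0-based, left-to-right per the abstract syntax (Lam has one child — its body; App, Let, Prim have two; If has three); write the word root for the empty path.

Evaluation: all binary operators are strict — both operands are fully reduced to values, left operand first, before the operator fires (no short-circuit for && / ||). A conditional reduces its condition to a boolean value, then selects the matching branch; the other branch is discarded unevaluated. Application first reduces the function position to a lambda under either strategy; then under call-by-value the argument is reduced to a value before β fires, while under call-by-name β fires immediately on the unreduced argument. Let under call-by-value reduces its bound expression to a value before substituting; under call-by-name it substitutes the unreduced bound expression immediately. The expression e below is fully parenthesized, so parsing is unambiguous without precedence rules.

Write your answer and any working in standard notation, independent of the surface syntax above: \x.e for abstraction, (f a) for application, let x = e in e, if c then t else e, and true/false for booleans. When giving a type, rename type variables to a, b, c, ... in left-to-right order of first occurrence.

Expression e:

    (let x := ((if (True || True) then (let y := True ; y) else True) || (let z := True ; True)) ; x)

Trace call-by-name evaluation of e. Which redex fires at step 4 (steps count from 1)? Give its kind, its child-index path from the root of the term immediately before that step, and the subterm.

Trace:
step 0: (let x = ((if (true || true) then (let y = true in y) else true) || (let z = true in true)) in x)
step 1: [let@root] ((if (true || true) then (let y = true in y) else true) || (let z = true in true))
step 2: [delta@0.0] ((if true then (let y = true in y) else true) || (let z = true in true))
step 3: [if@0] ((let y = true in y) || (let z = true in true))
step 4: [let@0] (true || (let z = true in true))

Answer: let at 0 : (let y = true in y)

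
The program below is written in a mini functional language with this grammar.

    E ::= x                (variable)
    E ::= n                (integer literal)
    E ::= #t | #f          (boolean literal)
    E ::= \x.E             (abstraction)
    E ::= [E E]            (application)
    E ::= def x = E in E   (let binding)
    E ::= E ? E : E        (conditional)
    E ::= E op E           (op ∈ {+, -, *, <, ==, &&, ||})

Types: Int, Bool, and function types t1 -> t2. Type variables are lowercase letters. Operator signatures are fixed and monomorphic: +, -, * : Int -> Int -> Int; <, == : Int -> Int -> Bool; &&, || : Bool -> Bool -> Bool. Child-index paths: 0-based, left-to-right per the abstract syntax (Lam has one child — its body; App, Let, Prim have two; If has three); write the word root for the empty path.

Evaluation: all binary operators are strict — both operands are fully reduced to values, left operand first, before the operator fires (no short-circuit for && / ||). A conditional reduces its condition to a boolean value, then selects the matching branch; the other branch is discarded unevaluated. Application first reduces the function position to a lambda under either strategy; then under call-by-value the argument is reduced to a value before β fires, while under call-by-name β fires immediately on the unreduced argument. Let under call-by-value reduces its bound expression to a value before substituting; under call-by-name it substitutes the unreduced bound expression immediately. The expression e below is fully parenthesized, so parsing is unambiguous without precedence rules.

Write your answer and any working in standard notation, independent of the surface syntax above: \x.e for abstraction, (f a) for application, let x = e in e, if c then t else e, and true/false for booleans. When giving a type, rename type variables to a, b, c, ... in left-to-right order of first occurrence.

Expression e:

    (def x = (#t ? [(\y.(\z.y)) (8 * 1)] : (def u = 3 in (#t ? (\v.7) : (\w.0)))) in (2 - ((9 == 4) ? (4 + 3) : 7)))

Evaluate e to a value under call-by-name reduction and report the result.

Working:
step 0: (let x = (if true then ((\y.(\z.y)) (8 * 1)) else (let u = 3 in (if true then (\v.7) else (\w.0)))) in (2 - (if (9 == 4) then (4 + 3) else 7)))
step 1: [let@root] (2 - (if (9 == 4) then (4 + 3) else 7))
step 2: [delta@1.0] (2 - (if false then (4 + 3) else 7))
step 3: [if@1] (2 - 7)
step 4: [delta@root] -5

Answer: -5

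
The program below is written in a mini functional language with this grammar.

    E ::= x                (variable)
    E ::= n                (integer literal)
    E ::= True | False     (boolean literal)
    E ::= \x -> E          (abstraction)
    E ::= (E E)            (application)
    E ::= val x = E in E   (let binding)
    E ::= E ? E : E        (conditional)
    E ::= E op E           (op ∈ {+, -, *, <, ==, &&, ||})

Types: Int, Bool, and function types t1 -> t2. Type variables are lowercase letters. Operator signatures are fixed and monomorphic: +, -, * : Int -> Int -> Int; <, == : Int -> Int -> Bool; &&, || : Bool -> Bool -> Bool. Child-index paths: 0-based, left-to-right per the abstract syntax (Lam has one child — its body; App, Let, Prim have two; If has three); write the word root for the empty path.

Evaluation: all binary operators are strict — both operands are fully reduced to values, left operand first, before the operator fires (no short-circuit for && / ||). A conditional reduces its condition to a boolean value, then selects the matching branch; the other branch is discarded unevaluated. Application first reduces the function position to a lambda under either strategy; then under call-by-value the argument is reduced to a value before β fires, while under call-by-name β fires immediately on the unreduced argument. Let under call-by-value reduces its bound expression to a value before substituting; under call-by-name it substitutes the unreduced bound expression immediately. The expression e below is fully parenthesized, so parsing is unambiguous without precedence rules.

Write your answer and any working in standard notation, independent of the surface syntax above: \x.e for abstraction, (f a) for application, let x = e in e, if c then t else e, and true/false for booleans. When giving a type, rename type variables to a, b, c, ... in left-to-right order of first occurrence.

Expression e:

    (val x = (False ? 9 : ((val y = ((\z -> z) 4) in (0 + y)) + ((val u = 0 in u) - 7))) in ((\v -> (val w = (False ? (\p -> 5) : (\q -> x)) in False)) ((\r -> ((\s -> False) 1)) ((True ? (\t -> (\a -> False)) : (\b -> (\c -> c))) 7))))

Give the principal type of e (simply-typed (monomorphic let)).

Trace:
  unify Bool ~ Bool
z : a
\z._ : a -> a
  unify a -> a ~ Int -> b
  unify a ~ Int
  unify Int ~ b
_ _ : Int
let y : Int
  unify Int ~ Int
y : Int
  unify Int ~ Int
  unify Int ~ Int
let u : Int
u : Int
  unify Int ~ Int
  unify Int ~ Int
  unify Int ~ Int
  unify Int ~ Int
let x : Int
  unify Bool ~ Bool
\p._ : d -> Int
x : Int
\q._ : e -> Int
  unify d -> Int ~ e -> Int
  unify d ~ e
  unify Int ~ Int
let w : e -> Int
\v._ : c -> Bool
\s._ : g -> Bool
  unify g -> Bool ~ Int -> h
  unify g ~ Int
  unify Bool ~ h
_ _ : Bool
\r._ : f -> Bool
  unify Bool ~ Bool
\a._ : j -> Bool
\t._ : i -> j -> Bool
c : l
\c._ : l -> l
\b._ : k -> l -> l
  unify i -> j -> Bool ~ k -> l -> l
  unify i ~ k
  unify j -> Bool ~ l -> l
  unify j ~ l
  unify Bool ~ l
  unify k -> Bool -> Bool ~ Int -> m
  unify k ~ Int
  unify Bool -> Bool ~ m
_ _ : Bool -> Bool
  unify f -> Bool ~ (Bool -> Bool) -> n
  unify f ~ Bool -> Bool
  unify Bool ~ n
_ _ : Bool
  unify c -> Bool ~ Bool -> o
  unify c ~ Bool
  unify Bool ~ o
_ _ : Bool

Answer: Bool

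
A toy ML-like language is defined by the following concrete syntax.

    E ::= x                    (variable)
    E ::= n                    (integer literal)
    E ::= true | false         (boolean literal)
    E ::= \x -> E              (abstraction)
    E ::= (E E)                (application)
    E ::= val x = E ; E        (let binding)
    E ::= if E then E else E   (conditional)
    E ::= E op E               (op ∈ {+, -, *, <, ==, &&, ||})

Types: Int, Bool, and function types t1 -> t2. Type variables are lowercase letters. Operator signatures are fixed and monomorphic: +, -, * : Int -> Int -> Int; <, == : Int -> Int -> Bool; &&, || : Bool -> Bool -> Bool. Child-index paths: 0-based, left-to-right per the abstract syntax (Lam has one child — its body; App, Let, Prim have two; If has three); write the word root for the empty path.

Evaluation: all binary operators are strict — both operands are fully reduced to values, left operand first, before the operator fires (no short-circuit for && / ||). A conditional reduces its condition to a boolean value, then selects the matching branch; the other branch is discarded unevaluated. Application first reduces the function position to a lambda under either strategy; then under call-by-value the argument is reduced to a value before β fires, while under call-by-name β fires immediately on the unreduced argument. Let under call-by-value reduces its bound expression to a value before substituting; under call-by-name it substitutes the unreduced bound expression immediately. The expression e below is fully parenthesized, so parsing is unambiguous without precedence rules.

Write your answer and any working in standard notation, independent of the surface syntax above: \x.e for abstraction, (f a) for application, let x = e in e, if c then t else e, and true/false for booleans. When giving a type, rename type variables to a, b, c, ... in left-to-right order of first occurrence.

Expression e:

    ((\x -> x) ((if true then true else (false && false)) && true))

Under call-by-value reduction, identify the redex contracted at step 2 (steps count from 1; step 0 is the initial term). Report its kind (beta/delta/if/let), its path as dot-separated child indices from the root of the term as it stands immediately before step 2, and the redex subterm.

Trace:
step 0: ((\x.x) ((if true then true else (false && false)) && true))
step 1: [if@1.0] ((\x.x) (true && true))
step 2: [delta@1] ((\x.x) true)

Answer: delta at 1 : (true && true)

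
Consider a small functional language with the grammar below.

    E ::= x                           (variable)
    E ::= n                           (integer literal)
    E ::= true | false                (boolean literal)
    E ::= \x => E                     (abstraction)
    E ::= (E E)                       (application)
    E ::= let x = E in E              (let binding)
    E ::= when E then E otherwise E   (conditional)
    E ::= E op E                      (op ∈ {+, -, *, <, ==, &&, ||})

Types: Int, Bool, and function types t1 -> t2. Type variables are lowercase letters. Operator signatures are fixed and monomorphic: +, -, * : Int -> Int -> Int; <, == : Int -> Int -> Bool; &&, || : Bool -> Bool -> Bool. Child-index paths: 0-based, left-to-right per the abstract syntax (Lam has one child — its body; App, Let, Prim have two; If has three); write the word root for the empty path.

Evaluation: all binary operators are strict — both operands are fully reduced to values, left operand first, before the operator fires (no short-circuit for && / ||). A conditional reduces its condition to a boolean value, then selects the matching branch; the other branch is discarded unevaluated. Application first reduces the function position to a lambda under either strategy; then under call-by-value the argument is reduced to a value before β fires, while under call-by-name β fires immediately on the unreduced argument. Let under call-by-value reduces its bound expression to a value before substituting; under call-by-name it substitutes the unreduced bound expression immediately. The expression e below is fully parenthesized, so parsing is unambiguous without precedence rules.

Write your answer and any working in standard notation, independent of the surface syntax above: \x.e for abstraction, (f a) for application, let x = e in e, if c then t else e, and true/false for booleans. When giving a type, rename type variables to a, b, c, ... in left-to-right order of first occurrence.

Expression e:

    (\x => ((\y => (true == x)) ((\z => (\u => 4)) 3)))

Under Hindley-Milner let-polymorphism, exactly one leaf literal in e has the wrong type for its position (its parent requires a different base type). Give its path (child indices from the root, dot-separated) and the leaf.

Working:
  unify Bool ~ Int
  FAIL: mismatch Bool ~ Int

Answer: 0.0.0.0 : true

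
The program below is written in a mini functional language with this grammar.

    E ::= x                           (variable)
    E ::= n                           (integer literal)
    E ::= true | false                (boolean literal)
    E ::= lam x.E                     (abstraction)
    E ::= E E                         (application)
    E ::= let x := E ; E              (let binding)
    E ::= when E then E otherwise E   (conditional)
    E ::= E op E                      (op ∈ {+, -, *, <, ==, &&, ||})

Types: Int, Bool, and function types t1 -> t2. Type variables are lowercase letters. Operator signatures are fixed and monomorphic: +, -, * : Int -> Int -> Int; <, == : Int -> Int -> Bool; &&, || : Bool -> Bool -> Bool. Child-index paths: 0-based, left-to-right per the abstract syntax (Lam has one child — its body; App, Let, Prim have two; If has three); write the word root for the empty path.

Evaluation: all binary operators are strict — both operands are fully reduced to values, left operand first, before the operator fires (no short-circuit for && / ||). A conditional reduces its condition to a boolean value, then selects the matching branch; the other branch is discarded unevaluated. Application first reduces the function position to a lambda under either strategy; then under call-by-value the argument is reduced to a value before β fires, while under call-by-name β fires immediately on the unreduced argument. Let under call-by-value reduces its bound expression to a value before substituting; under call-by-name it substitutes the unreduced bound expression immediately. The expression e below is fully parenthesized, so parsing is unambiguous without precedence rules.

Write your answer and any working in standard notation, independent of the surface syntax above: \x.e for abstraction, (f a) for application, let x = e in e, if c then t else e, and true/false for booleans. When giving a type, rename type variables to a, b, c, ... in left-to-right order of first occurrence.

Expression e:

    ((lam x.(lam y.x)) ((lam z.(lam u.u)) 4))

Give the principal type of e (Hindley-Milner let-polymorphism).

Working:
x : a
\y._ : b -> a
\x._ : a -> b -> a
u : d
\u._ : d -> d
\z._ : c -> d -> d
  unify c -> d -> d ~ Int -> e
  unify c ~ Int
  unify d -> d ~ e
_ _ : d -> d
  unify a -> b -> a ~ (d -> d) -> f
  unify a ~ d -> d
  unify b -> d -> d ~ f
_ _ : b -> d -> d

Answer: a -> b -> b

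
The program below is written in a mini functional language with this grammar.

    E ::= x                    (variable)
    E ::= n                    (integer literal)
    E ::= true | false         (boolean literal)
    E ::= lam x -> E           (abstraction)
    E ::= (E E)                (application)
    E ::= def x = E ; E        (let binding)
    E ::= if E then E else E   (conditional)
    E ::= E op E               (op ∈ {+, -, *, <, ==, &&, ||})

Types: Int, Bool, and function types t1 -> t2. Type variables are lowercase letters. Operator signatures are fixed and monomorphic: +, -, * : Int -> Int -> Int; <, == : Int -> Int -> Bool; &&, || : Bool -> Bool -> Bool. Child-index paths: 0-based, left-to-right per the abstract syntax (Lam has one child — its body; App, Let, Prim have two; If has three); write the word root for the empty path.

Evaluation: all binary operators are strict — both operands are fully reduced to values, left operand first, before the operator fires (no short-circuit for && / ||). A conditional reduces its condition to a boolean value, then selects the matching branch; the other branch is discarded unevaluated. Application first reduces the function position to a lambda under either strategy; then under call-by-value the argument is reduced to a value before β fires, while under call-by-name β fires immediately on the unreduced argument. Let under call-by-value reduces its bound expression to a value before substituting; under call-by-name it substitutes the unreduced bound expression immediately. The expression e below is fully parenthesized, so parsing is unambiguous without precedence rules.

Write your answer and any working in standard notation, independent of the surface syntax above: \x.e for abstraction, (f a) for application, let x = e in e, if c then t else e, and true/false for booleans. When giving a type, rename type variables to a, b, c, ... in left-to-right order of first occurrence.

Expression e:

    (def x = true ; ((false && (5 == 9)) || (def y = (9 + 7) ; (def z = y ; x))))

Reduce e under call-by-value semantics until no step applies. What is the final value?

Working:
step 0: (let x = true in ((false && (5 == 9)) || (let y = (9 + 7) in (let z = y in x))))
step 1: [let@root] ((false && (5 == 9)) || (let y = (9 + 7) in (let z = y in true)))
step 2: [delta@0.1] ((false && false) || (let y = (9 + 7) in (let z = y in true)))
step 3: [delta@0] (false || (let y = (9 + 7) in (let z = y in true)))
step 4: [delta@1.0] (false || (let y = 16 in (let z = y in true)))
step 5: [let@1] (false || (let z = 16 in true))
step 6: [let@1] (false || true)
step 7: [delta@root] true

Answer: true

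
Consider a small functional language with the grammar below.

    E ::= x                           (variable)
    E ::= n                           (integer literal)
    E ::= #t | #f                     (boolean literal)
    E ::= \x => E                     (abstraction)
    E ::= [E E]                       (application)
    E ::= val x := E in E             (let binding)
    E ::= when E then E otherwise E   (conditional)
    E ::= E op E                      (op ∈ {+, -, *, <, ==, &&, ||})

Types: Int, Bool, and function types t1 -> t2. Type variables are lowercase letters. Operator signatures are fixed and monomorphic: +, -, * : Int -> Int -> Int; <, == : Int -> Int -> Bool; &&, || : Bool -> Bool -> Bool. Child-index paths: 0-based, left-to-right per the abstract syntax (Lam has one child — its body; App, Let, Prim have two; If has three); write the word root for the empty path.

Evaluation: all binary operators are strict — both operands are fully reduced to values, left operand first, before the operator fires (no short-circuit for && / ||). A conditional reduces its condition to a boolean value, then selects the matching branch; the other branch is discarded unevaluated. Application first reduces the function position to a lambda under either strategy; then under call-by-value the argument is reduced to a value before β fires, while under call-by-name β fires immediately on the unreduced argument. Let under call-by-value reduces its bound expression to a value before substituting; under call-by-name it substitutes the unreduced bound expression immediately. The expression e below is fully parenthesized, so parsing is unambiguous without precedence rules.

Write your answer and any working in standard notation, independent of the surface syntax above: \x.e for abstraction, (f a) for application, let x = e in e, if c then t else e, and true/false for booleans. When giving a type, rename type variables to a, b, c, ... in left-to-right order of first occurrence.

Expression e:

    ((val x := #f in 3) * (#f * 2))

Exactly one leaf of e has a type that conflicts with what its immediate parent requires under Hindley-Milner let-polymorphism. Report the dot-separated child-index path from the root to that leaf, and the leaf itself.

Working:
let x : Bool
  unify Int ~ Int
  unify Bool ~ Int
  FAIL: mismatch Bool ~ Int

Answer: 1.0 : false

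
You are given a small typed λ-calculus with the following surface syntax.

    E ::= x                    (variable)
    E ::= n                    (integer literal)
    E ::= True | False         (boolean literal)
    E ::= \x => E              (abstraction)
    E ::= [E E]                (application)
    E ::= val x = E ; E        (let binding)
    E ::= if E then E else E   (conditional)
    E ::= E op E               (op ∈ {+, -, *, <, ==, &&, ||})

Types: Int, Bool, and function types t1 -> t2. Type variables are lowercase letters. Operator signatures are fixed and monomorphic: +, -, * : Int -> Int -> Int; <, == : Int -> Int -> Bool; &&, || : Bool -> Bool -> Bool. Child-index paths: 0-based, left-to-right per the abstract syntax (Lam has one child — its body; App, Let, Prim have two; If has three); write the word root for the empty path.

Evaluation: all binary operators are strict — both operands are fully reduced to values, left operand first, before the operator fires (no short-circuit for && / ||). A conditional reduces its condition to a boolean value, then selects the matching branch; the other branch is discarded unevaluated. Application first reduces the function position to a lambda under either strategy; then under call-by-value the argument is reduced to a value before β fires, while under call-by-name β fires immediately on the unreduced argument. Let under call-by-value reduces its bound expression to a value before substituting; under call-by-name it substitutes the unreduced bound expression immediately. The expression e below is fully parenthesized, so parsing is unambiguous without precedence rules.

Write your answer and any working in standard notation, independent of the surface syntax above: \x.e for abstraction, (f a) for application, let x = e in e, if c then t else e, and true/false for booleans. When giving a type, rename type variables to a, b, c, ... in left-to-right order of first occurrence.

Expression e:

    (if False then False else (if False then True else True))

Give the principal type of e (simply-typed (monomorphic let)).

Trace:
  unify Bool ~ Bool
  unify Bool ~ Bool
  unify Bool ~ Bool
  unify Bool ~ Bool

Answer: Bool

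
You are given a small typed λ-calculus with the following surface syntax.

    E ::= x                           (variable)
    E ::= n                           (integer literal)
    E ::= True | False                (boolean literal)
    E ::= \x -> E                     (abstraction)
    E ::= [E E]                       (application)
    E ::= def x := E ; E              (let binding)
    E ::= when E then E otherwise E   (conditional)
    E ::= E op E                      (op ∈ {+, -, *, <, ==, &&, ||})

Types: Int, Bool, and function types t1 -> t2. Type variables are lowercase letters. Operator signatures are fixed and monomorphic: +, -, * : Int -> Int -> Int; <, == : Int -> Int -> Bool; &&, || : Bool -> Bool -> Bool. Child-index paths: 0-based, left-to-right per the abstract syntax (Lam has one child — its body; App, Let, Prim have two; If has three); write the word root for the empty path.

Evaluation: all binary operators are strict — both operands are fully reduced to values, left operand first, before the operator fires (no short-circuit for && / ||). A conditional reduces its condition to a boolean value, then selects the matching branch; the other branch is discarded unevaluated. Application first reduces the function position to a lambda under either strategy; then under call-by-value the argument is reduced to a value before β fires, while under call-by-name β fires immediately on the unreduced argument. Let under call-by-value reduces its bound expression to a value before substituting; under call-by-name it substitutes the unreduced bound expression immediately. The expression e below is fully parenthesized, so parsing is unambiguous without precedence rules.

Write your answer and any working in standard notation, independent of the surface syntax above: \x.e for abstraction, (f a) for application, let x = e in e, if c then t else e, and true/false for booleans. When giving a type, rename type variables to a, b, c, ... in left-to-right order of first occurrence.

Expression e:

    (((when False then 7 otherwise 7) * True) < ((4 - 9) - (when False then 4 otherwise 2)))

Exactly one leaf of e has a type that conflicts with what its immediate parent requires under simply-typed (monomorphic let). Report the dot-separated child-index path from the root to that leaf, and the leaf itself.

Answer: 0.1 : true

Working:
  unify Bool ~ Bool
  unify Int ~ Int
  unify Int ~ Int
  unify Bool ~ Int
  FAIL: mismatch Bool ~ Int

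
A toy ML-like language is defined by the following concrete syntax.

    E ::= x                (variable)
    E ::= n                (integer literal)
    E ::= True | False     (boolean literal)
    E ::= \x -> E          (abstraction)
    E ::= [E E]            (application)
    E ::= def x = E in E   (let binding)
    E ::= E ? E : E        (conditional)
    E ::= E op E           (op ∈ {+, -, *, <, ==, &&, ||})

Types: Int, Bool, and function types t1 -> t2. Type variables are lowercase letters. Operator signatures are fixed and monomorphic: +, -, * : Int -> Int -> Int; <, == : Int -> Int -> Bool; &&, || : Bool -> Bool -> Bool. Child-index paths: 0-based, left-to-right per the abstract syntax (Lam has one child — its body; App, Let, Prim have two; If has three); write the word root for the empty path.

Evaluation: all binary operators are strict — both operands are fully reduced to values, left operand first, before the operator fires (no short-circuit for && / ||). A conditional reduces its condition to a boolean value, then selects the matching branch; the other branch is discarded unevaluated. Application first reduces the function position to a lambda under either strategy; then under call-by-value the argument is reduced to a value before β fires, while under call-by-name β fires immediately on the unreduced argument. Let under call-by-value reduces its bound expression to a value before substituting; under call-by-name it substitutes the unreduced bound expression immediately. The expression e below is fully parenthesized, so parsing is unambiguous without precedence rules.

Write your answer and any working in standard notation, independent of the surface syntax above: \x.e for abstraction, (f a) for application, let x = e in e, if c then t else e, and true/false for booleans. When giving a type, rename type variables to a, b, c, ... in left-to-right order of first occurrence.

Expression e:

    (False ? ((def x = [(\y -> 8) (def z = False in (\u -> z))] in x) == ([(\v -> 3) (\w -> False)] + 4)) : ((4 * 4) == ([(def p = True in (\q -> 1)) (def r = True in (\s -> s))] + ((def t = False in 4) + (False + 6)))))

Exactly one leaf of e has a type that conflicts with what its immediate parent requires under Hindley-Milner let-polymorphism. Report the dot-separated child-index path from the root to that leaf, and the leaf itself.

Answer: 2.1.1.1.0 : false

Trace:
  unify Bool ~ Bool
\y._ : a -> Int
let z : Bool
z : Bool
\u._ : b -> Bool
  unify a -> Int ~ (b -> Bool) -> c
  unify a ~ b -> Bool
  unify Int ~ c
_ _ : Int
let x : Int
x : Int
  unify Int ~ Int
\v._ : d -> Int
\w._ : e -> Bool
  unify d -> Int ~ (e -> Bool) -> f
  unify d ~ e -> Bool
  unify Int ~ f
_ _ : Int
  unify Int ~ Int
  unify Int ~ Int
  unify Int ~ Int
  unify Int ~ Int
  unify Int ~ Int
  unify Int ~ Int
let p : Bool
\q._ : g -> Int
let r : Bool
s : h
\s._ : h -> h
  unify g -> Int ~ (h -> h) -> i
  unify g ~ h -> h
  unify Int ~ i
_ _ : Int
  unify Int ~ Int
let t : Bool
  unify Int ~ Int
  unify Bool ~ Int
  FAIL: mismatch Bool ~ Int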